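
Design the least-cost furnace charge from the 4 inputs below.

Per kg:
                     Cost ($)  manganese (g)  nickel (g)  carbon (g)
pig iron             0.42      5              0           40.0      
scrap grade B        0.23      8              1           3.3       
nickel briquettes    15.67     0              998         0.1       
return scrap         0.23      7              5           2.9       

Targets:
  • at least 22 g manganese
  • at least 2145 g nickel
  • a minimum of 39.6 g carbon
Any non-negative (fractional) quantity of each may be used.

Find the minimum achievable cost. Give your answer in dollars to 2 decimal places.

Set it up as a linear program. Let x1 = kg of pig iron, x2 = kg of scrap grade B, x3 = kg of nickel briquettes, x4 = kg of return scrap.
Minimize 0.42x1 + 0.23x2 + 15.67x3 + 0.23x4 with:
  5x1 + 8x2 + 7x4 ≥ 22   (manganese)
  1x2 + 998x3 + 5x4 ≥ 2145   (nickel)
  40x1 + 3.3x2 + 0.1x3 + 2.9x4 ≥ 39.6   (carbon)
  x1, x2, x3, x4 ≥ 0.
The minimum-cost mix takes nothing from scrap grade B — only pig iron, nickel briquettes, return scrap. Binding constraints: manganese, nickel, carbon.
So pig iron = 0.7981 kg, nickel briquettes = 2.136 kg, return scrap = 2.573 kg.
Total cost: 0.42·0.7981 + 15.67·2.136 + 0.23·2.573 = 34.3981.

$34.40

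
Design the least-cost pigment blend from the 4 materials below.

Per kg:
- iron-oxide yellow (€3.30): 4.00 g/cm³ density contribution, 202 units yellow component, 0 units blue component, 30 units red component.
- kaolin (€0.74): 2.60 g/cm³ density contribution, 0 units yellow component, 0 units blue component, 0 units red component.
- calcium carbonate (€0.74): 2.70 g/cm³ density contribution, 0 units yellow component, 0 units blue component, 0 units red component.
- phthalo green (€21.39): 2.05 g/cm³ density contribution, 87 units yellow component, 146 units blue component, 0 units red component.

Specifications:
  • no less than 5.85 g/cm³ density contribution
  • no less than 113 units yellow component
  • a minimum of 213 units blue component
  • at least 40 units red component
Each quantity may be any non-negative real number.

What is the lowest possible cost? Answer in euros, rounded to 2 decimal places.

€35.61

Treat it as an LP. Let x1 = kg of iron-oxide yellow, x2 = kg of kaolin, x3 = kg of calcium carbonate, x4 = kg of phthalo green.
min 3.3x1 + 0.74x2 + 0.74x3 + 21.39x4 subject to:
  4x1 + 2.6x2 + 2.7x3 + 2.05x4 ≥ 5.85   (density contribution)
  202x1 + 87x4 ≥ 113   (yellow component)
  146x4 ≥ 213   (blue component)
  30x1 ≥ 40   (red component)
  x1, x2, x3, x4 ≥ 0.
At the optimum only iron-oxide yellow, phthalo green are positive (kaolin, calcium carbonate = 0). Binding constraints: blue component and red component.
Optimal quantities: iron-oxide yellow = 1.333 kg, phthalo green = 1.459 kg.
Hence cost = 3.3·1.333 + 21.39·1.459 = €35.6069.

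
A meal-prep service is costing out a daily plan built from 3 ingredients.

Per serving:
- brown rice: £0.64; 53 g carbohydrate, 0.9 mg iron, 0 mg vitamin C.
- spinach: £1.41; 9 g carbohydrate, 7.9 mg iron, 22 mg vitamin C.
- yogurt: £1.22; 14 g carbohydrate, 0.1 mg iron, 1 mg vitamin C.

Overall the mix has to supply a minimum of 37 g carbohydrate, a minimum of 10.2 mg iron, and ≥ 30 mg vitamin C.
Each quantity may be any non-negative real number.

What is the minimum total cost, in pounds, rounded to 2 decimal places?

Treat it as an LP. Let x1 = servings of brown rice, x2 = servings of spinach, x3 = servings of yogurt.
min 0.64x1 + 1.41x2 + 1.22x3 with:
  53x1 + 9x2 + 14x3 ≥ 37   (carbohydrate)
  0.9x1 + 7.9x2 + 0.1x3 ≥ 10.2   (iron)
  22x2 + 1x3 ≥ 30   (vitamin C)
  x1, x2, x3 ≥ 0.
At the optimum only brown rice, spinach are positive (yogurt = 0). Binding constraints: carbohydrate and vitamin C.
Solving gives x1 = 0.4666, x2 = 1.364.
Hence cost = 0.64·0.4666 + 1.41·1.364 = £2.2219.

£2.22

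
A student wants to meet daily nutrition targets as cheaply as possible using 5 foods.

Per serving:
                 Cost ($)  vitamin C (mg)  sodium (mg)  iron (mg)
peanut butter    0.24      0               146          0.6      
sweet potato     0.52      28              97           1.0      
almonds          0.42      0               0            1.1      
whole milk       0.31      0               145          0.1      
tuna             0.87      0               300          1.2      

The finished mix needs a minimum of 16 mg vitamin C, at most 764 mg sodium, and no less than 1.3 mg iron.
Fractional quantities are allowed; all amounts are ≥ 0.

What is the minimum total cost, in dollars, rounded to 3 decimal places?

$0.575

Treat it as an LP. Let x1 = servings of peanut butter, x2 = servings of sweet potato, x3 = servings of almonds, x4 = servings of whole milk, x5 = servings of tuna.
Minimise 0.24x1 + 0.52x2 + 0.42x3 + 0.31x4 + 0.87x5 with:
  28x2 ≥ 16   (vitamin C)
  146x1 + 97x2 + 145x4 + 300x5 ≤ 764   (sodium)
  0.6x1 + 1x2 + 1.1x3 + 0.1x4 + 1.2x5 ≥ 1.3   (iron)
  x1, x2, x3, x4, x5 ≥ 0.
The optimal basis is {sweet potato, almonds}; peanut butter, whole milk, tuna drop out. There the vitamin C and iron constraints are tight.
Optimal quantities: sweet potato = 0.5714 servings, almonds = 0.6623 servings.
Total cost: 0.52·0.5714 + 0.42·0.6623 = 0.57529.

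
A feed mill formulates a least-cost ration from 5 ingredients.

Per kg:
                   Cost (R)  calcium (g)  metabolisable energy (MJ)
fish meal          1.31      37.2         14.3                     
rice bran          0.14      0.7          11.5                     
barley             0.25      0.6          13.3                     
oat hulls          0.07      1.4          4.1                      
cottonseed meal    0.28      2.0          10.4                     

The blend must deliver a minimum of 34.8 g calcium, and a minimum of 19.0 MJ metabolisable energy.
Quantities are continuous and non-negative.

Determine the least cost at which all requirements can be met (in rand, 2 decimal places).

This is a linear program. Let x1 = kg of fish meal, x2 = kg of rice bran, x3 = kg of barley, x4 = kg of oat hulls, x5 = kg of cottonseed meal.
Minimize 1.31x1 + 0.14x2 + 0.25x3 + 0.07x4 + 0.28x5 s.t.:
  37.2x1 + 0.7x2 + 0.6x3 + 1.4x4 + 2x5 ≥ 34.8   (calcium)
  14.3x1 + 11.5x2 + 13.3x3 + 4.1x4 + 10.4x5 ≥ 19   (metabolisable energy)
  x1, x2, x3, x4, x5 ≥ 0.
At the optimum only fish meal, oat hulls are positive (rice bran, barley, cottonseed meal = 0). The calcium and metabolisable energy requirements are met with equality.
Optimal quantities: fish meal = 0.8761 kg, oat hulls = 1.579 kg.
Hence cost = 1.31·0.8761 + 0.07·1.579 = R1.2582.

R1.26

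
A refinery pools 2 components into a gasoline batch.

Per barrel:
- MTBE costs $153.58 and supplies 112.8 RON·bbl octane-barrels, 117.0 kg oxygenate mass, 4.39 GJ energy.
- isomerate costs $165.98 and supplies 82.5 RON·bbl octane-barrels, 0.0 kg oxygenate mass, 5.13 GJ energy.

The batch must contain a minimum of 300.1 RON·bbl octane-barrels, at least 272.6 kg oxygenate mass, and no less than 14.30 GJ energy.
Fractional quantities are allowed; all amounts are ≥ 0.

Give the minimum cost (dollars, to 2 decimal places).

Treat it as an LP. Let x1 = barrels of MTBE, x2 = barrels of isomerate.
Minimise 153.58x1 + 165.98x2 s.t.:
  112.8x1 + 82.5x2 ≥ 300.1   (octane-barrels)
  117x1 ≥ 272.6   (oxygenate mass)
  4.39x1 + 5.13x2 ≥ 14.3   (energy)
  x1, x2 ≥ 0.
Both inputs are positive at the optimum. Binding constraints: oxygenate mass and energy.
Optimal quantities: MTBE = 2.32991 barrels, isomerate = 0.793699 barrels.
Cost = 153.58·2.32991 + 165.98·0.793699 = 489.5657.

$489.57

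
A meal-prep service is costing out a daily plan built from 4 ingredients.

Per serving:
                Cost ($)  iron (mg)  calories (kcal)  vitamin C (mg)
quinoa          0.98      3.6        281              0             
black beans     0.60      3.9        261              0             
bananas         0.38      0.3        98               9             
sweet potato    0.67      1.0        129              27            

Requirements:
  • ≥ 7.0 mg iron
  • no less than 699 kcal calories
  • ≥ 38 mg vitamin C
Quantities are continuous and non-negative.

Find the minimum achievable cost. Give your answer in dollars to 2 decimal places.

Let x1 = servings of quinoa, x2 = servings of black beans, x3 = servings of bananas, x4 = servings of sweet potato.
min 0.98x1 + 0.6x2 + 0.38x3 + 0.67x4 s.t.:
  3.6x1 + 3.9x2 + 0.3x3 + 1x4 ≥ 7   (iron)
  281x1 + 261x2 + 98x3 + 129x4 ≥ 699   (calories)
  9x3 + 27x4 ≥ 38   (vitamin C)
  x1, x2, x3, x4 ≥ 0.
The cheapest feasible vertex uses only black beans, sweet potato; quinoa, bananas are not used. Binding constraints: calories and vitamin C.
So black beans = 1.983 servings, sweet potato = 1.407 servings.
Hence cost = 0.6·1.983 + 0.67·1.407 = $2.1325.

$2.13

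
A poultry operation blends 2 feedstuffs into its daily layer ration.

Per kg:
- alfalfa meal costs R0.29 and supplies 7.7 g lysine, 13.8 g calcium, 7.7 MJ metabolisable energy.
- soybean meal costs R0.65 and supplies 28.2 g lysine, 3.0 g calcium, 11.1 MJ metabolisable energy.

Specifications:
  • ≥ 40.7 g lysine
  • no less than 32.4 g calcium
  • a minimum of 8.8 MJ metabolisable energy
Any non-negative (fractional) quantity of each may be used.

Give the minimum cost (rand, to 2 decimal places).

R1.18

Let x1 = kg of alfalfa meal, x2 = kg of soybean meal.
min 0.29x1 + 0.65x2 with:
  7.7x1 + 28.2x2 ≥ 40.7   (lysine)
  13.8x1 + 3x2 ≥ 32.4   (calcium)
  7.7x1 + 11.1x2 ≥ 8.8   (metabolisable energy)
  x1, x2 ≥ 0.
Both inputs are positive at the optimum. Binding constraints: lysine and calcium.
Solving gives x1 = 2.162, x2 = 0.8528.
Hence cost = 0.29·2.162 + 0.65·0.8528 = R1.1813.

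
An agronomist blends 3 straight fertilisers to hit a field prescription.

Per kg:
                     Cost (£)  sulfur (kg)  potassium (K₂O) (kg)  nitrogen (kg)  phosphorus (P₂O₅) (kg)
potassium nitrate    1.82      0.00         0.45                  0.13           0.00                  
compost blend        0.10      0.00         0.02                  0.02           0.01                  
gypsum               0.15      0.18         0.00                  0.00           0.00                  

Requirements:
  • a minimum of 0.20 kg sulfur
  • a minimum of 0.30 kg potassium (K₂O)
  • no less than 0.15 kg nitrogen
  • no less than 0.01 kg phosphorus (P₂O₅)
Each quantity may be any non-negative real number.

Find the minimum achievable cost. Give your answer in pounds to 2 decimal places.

Set it up as a linear program. Let x1 = kg of potassium nitrate, x2 = kg of compost blend, x3 = kg of gypsum.
Minimize 1.82x1 + 0.1x2 + 0.15x3 s.t.:
  0.18x3 ≥ 0.2   (sulfur)
  0.45x1 + 0.02x2 ≥ 0.3   (potassium (K₂O))
  0.13x1 + 0.02x2 ≥ 0.15   (nitrogen)
  0.01x2 ≥ 0.01   (phosphorus (P₂O₅))
  x1, x2, x3 ≥ 0.
The optimal mix uses every input. Binding constraints: sulfur, potassium (K₂O), nitrogen.
So potassium nitrate = 0.4688 kg, compost blend = 4.453 kg, gypsum = 1.111 kg.
Cost = 1.82·0.4688 + 0.1·4.453 + 0.15·1.111 = 1.4652.

£1.47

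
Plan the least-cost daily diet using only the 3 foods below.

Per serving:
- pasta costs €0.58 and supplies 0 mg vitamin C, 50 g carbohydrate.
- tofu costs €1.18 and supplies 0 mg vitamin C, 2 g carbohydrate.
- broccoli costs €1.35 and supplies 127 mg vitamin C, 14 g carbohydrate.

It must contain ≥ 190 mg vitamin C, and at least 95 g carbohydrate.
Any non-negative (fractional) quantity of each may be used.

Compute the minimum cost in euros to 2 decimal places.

Set it up as a linear program. Let x1 = servings of pasta, x2 = servings of tofu, x3 = servings of broccoli.
Minimize 0.58x1 + 1.18x2 + 1.35x3 subject to:
  127x3 ≥ 190   (vitamin C)
  50x1 + 2x2 + 14x3 ≥ 95   (carbohydrate)
  x1, x2, x3 ≥ 0.
At the optimum only pasta, broccoli are positive (tofu = 0). Binding constraints: vitamin C and carbohydrate.
So pasta = 1.481 servings, broccoli = 1.496 servings.
Cost = 0.58·1.481 + 1.35·1.496 = 2.8786.

€2.88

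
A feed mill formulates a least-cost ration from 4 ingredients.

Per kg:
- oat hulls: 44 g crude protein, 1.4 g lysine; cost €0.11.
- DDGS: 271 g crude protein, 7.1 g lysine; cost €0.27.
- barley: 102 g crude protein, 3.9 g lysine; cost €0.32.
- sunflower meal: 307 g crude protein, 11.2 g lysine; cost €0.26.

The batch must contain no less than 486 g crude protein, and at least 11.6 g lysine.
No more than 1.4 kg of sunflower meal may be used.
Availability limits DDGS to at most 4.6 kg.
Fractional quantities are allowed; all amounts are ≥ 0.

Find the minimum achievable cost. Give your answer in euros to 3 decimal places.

€0.420

Set it up as a linear program. Let x1 = kg of oat hulls, x2 = kg of DDGS, x3 = kg of barley, x4 = kg of sunflower meal.
Minimize 0.11x1 + 0.27x2 + 0.32x3 + 0.26x4 subject to:
  44x1 + 271x2 + 102x3 + 307x4 ≥ 486   (crude protein)
  1.4x1 + 7.1x2 + 3.9x3 + 11.2x4 ≥ 11.6   (lysine)
  x4 ≤ 1.4
  x2 ≤ 4.6
  x1, x2, x3, x4 ≥ 0.
The cheapest feasible vertex uses only DDGS, sunflower meal; oat hulls, barley are not used. The crude protein and the sunflower meal cap requirements are met with equality.
So DDGS = 0.2074 kg, sunflower meal = 1.4 kg.
Cost = 0.27·0.2074 + 0.26·1.4 = 0.42000.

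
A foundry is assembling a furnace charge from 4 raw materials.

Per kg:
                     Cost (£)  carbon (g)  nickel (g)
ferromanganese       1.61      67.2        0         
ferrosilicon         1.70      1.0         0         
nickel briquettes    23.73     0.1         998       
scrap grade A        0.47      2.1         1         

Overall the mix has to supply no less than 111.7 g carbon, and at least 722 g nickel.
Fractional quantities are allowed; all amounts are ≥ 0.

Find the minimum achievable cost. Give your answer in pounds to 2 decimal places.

£19.84

Let x1 = kg of ferromanganese, x2 = kg of ferrosilicon, x3 = kg of nickel briquettes, x4 = kg of scrap grade A.
Minimise 1.61x1 + 1.7x2 + 23.73x3 + 0.47x4 with:
  67.2x1 + 1x2 + 0.1x3 + 2.1x4 ≥ 111.7   (carbon)
  998x3 + 1x4 ≥ 722   (nickel)
  x1, x2, x3, x4 ≥ 0.
The optimal basis is {ferromanganese, nickel briquettes}; ferrosilicon, scrap grade A drop out. There the carbon and nickel constraints are tight.
That vertex is x1 = 1.661, x3 = 0.7234.
Total cost: 1.61·1.661 + 23.73·0.7234 = 19.8405.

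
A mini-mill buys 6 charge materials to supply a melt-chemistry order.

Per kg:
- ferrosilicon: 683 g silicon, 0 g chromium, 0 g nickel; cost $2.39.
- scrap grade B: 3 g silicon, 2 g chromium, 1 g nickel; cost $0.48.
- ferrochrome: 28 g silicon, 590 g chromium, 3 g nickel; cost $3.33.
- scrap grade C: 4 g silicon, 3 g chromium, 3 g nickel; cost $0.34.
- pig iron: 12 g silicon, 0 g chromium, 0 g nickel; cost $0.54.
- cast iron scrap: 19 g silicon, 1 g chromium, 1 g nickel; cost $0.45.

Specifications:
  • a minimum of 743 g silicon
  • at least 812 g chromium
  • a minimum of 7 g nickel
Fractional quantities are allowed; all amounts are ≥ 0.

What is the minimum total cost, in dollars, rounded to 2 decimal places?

$7.35

Let x1 = kg of ferrosilicon, x2 = kg of scrap grade B, x3 = kg of ferrochrome, x4 = kg of scrap grade C, x5 = kg of pig iron, x6 = kg of cast iron scrap.
min 2.39x1 + 0.48x2 + 3.33x3 + 0.34x4 + 0.54x5 + 0.45x6 with:
  683x1 + 3x2 + 28x3 + 4x4 + 12x5 + 19x6 ≥ 743   (silicon)
  2x2 + 590x3 + 3x4 + 1x6 ≥ 812   (chromium)
  1x2 + 3x3 + 3x4 + 1x6 ≥ 7   (nickel)
  x1, x2, x3, x4, x5, x6 ≥ 0.
The optimal basis is {ferrosilicon, ferrochrome, scrap grade C}; scrap grade B, pig iron, cast iron scrap drop out. The silicon, chromium, nickel requirements are met with equality.
Optimal quantities: ferrosilicon = 1.026 kg, ferrochrome = 1.3714 kg, scrap grade C = 0.96195 kg.
Objective = 2.39·1.026 + 3.33·1.3714 + 0.34·0.96195 = 7.3460.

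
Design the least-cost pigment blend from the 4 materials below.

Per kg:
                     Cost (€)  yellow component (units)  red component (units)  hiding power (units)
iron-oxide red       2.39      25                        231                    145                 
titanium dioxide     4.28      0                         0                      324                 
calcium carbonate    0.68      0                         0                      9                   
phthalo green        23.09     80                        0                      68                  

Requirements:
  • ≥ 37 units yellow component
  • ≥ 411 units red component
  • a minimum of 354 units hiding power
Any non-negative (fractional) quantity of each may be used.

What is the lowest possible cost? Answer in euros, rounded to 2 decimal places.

Let x1 = kg of iron-oxide red, x2 = kg of titanium dioxide, x3 = kg of calcium carbonate, x4 = kg of phthalo green.
Minimise 2.39x1 + 4.28x2 + 0.68x3 + 23.09x4 with:
  25x1 + 80x4 ≥ 37   (yellow component)
  231x1 ≥ 411   (red component)
  145x1 + 324x2 + 9x3 + 68x4 ≥ 354   (hiding power)
  x1, x2, x3, x4 ≥ 0.
The minimum-cost mix takes nothing from calcium carbonate, phthalo green — only iron-oxide red, titanium dioxide. The red component and hiding power requirements are met with equality.
So iron-oxide red = 1.779 kg, titanium dioxide = 0.2963 kg.
Cost = 2.39·1.779 + 4.28·0.2963 = 5.5200.

€5.52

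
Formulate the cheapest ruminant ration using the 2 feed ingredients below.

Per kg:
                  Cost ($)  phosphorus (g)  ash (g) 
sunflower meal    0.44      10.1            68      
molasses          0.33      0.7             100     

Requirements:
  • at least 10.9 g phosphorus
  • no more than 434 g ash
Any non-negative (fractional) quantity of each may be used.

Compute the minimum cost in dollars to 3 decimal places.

$0.475

Treat it as an LP. Let x1 = kg of sunflower meal, x2 = kg of molasses.
min 0.44x1 + 0.33x2 subject to:
  10.1x1 + 0.7x2 ≥ 10.9   (phosphorus)
  68x1 + 100x2 ≤ 434   (ash)
  x1, x2 ≥ 0.
The cheapest feasible vertex uses only sunflower meal; molasses is not used. The phosphorus requirement is met with equality.
Solving gives x1 = 1.079.
Objective = 0.44·1.079 = 0.47476.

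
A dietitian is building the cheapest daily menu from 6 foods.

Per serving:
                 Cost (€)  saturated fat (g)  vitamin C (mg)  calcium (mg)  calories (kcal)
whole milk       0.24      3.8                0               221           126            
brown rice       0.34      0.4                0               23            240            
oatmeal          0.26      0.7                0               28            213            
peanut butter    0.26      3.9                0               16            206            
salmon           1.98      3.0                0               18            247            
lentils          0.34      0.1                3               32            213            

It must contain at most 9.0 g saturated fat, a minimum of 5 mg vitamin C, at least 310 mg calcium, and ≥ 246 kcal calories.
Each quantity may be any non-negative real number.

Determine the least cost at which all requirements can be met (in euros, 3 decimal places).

€0.845

This is a linear program. Let x1 = servings of whole milk, x2 = servings of brown rice, x3 = servings of oatmeal, x4 = servings of peanut butter, x5 = servings of salmon, x6 = servings of lentils.
Minimize 0.24x1 + 0.34x2 + 0.26x3 + 0.26x4 + 1.98x5 + 0.34x6 subject to:
  3.8x1 + 0.4x2 + 0.7x3 + 3.9x4 + 3x5 + 0.1x6 ≤ 9   (saturated fat)
  3x6 ≥ 5   (vitamin C)
  221x1 + 23x2 + 28x3 + 16x4 + 18x5 + 32x6 ≥ 310   (calcium)
  126x1 + 240x2 + 213x3 + 206x4 + 247x5 + 213x6 ≥ 246   (calories)
  x1, x2, x3, x4, x5, x6 ≥ 0.
The minimum-cost mix takes nothing from brown rice, oatmeal, peanut butter, salmon — only whole milk, lentils. Binding constraints: vitamin C and calcium.
So whole milk = 1.161 servings, lentils = 1.667 servings.
Objective = 0.24·1.161 + 0.34·1.667 = 0.84542.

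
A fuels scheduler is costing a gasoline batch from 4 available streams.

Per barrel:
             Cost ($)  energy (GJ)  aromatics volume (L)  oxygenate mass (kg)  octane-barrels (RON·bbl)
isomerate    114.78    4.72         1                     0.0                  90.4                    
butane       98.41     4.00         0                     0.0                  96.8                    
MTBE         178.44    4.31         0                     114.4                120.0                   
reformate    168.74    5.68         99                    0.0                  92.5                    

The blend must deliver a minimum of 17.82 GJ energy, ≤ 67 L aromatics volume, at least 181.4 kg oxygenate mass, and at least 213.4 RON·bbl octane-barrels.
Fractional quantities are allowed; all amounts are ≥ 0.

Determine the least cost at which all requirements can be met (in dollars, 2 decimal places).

Let x1 = barrels of isomerate, x2 = barrels of butane, x3 = barrels of MTBE, x4 = barrels of reformate.
Minimize 114.78x1 + 98.41x2 + 178.44x3 + 168.74x4 s.t.:
  4.72x1 + 4x2 + 4.31x3 + 5.68x4 ≥ 17.82   (energy)
  1x1 + 99x4 ≤ 67   (aromatics volume)
  114.4x3 ≥ 181.4   (oxygenate mass)
  90.4x1 + 96.8x2 + 120x3 + 92.5x4 ≥ 213.4   (octane-barrels)
  x1, x2, x3, x4 ≥ 0.
The minimum-cost mix takes nothing from butane, reformate — only isomerate, MTBE. The energy and oxygenate mass requirements are met with equality.
That vertex is x1 = 2.327, x3 = 1.586.
Objective = 114.78·2.327 + 178.44·1.586 = 550.0989.

$550.10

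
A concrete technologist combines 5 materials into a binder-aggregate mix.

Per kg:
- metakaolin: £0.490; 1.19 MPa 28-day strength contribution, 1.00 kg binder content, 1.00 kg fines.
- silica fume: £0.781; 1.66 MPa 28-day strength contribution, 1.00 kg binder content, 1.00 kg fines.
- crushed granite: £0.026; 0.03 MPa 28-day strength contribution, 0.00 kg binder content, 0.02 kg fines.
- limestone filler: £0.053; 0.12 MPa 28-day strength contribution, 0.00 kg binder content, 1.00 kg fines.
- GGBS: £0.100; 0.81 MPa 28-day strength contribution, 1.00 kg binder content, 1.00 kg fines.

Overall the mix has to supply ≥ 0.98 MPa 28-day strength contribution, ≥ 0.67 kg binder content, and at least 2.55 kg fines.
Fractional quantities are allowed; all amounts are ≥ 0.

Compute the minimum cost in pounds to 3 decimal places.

£0.181

This is a linear program. Let x1 = kg of metakaolin, x2 = kg of silica fume, x3 = kg of crushed granite, x4 = kg of limestone filler, x5 = kg of GGBS.
Minimise 0.49x1 + 0.781x2 + 0.026x3 + 0.053x4 + 0.1x5 subject to:
  1.19x1 + 1.66x2 + 0.03x3 + 0.12x4 + 0.81x5 ≥ 0.98   (28-day strength contribution)
  1x1 + 1x2 + 1x5 ≥ 0.67   (binder content)
  1x1 + 1x2 + 0.02x3 + 1x4 + 1x5 ≥ 2.55   (fines)
  x1, x2, x3, x4, x5 ≥ 0.
The cheapest feasible vertex uses only limestone filler, GGBS; metakaolin, silica fume, crushed granite are not used. There the 28-day strength contribution and fines constraints are tight.
So limestone filler = 1.573 kg, GGBS = 0.9768 kg.
Objective = 0.053·1.573 + 0.1·0.9768 = 0.18105.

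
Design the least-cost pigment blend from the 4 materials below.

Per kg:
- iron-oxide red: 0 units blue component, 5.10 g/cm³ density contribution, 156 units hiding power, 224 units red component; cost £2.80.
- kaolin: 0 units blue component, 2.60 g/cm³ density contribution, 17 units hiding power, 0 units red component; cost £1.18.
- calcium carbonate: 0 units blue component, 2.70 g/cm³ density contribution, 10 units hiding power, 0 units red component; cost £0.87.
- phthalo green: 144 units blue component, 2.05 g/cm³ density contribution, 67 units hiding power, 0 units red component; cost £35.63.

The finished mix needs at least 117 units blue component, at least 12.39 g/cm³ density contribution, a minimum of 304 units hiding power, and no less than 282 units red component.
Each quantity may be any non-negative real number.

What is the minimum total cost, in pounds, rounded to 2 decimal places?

£34.18

Treat it as an LP. Let x1 = kg of iron-oxide red, x2 = kg of kaolin, x3 = kg of calcium carbonate, x4 = kg of phthalo green.
Minimize 2.8x1 + 1.18x2 + 0.87x3 + 35.63x4 subject to:
  144x4 ≥ 117   (blue component)
  5.1x1 + 2.6x2 + 2.7x3 + 2.05x4 ≥ 12.39   (density contribution)
  156x1 + 17x2 + 10x3 + 67x4 ≥ 304   (hiding power)
  224x1 ≥ 282   (red component)
  x1, x2, x3, x4 ≥ 0.
At the optimum only iron-oxide red, calcium carbonate, phthalo green are positive (kaolin = 0). Binding constraints: blue component, density contribution, hiding power.
Solving gives x1 = 1.5305, x3 = 1.0811, x4 = 0.8125.
Hence cost = 2.8·1.5305 + 0.87·1.0811 + 35.63·0.8125 = £34.1753.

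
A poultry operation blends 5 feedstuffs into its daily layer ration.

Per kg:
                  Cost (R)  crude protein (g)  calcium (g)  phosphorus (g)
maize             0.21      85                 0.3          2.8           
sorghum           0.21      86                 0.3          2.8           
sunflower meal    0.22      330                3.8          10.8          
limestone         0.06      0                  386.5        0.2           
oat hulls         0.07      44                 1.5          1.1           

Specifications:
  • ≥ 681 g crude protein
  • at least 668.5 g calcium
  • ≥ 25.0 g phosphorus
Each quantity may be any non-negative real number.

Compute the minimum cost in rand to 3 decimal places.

Let x1 = kg of maize, x2 = kg of sorghum, x3 = kg of sunflower meal, x4 = kg of limestone, x5 = kg of oat hulls.
min 0.21x1 + 0.21x2 + 0.22x3 + 0.06x4 + 0.07x5 s.t.:
  85x1 + 86x2 + 330x3 + 44x5 ≥ 681   (crude protein)
  0.3x1 + 0.3x2 + 3.8x3 + 386.5x4 + 1.5x5 ≥ 668.5   (calcium)
  2.8x1 + 2.8x2 + 10.8x3 + 0.2x4 + 1.1x5 ≥ 25   (phosphorus)
  x1, x2, x3, x4, x5 ≥ 0.
The optimal basis is {sunflower meal, limestone}; maize, sorghum, oat hulls drop out. Binding constraints: calcium and phosphorus.
Optimal quantities: sunflower meal = 2.283 kg, limestone = 1.707 kg.
Objective = 0.22·2.283 + 0.06·1.707 = 0.60468.

R0.605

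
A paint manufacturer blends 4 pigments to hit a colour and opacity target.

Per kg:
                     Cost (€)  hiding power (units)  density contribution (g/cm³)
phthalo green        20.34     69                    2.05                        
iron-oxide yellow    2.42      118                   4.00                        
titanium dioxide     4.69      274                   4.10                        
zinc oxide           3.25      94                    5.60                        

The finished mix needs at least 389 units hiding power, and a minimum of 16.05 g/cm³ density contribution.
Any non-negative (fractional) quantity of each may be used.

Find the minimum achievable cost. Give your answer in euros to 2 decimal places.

€9.55

Let x1 = kg of phthalo green, x2 = kg of iron-oxide yellow, x3 = kg of titanium dioxide, x4 = kg of zinc oxide.
Minimize 20.34x1 + 2.42x2 + 4.69x3 + 3.25x4 s.t.:
  69x1 + 118x2 + 274x3 + 94x4 ≥ 389   (hiding power)
  2.05x1 + 4x2 + 4.1x3 + 5.6x4 ≥ 16.05   (density contribution)
  x1, x2, x3, x4 ≥ 0.
The cheapest feasible vertex uses only iron-oxide yellow, zinc oxide; phthalo green, titanium dioxide are not used. The hiding power and density contribution requirements are met with equality.
That vertex is x2 = 2.3515, x4 = 1.1864.
Objective = 2.42·2.3515 + 3.25·1.1864 = 9.5464.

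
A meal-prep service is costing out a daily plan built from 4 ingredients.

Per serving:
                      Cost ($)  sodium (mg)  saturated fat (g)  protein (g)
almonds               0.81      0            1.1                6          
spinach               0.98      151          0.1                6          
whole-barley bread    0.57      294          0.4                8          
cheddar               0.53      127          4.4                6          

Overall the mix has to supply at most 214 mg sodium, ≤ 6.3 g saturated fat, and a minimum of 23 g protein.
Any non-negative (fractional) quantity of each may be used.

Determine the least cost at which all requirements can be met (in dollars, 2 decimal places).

This is a linear program. Let x1 = servings of almonds, x2 = servings of spinach, x3 = servings of whole-barley bread, x4 = servings of cheddar.
Minimize 0.81x1 + 0.98x2 + 0.57x3 + 0.53x4 subject to:
  151x2 + 294x3 + 127x4 ≤ 214   (sodium)
  1.1x1 + 0.1x2 + 0.4x3 + 4.4x4 ≤ 6.3   (saturated fat)
  6x1 + 6x2 + 8x3 + 6x4 ≥ 23   (protein)
  x1, x2, x3, x4 ≥ 0.
At the optimum only almonds, whole-barley bread, cheddar are positive (spinach = 0). The sodium, saturated fat, protein requirements are met with equality.
Solving gives x1 = 2.54, x3 = 0.3994, x4 = 0.7604.
Cost = 0.81·2.54 + 0.57·0.3994 + 0.53·0.7604 = 2.6881.

$2.69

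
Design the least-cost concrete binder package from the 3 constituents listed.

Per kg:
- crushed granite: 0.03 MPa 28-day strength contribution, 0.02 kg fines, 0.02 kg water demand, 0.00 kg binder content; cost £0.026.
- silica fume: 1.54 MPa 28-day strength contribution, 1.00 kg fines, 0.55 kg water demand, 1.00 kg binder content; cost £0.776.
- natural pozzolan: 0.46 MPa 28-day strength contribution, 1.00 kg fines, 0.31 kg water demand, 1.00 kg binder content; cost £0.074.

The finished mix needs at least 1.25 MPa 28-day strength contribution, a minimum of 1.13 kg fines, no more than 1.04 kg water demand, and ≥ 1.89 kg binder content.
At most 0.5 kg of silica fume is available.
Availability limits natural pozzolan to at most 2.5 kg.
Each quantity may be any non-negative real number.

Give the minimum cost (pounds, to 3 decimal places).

£0.235

Let x1 = kg of crushed granite, x2 = kg of silica fume, x3 = kg of natural pozzolan.
min 0.026x1 + 0.776x2 + 0.074x3 s.t.:
  0.03x1 + 1.54x2 + 0.46x3 ≥ 1.25   (28-day strength contribution)
  0.02x1 + 1x2 + 1x3 ≥ 1.13   (fines)
  0.02x1 + 0.55x2 + 0.31x3 ≤ 1.04   (water demand)
  1x2 + 1x3 ≥ 1.89   (binder content)
  x2 ≤ 0.5
  x3 ≤ 2.5
  x1, x2, x3 ≥ 0.
The cheapest feasible vertex uses only silica fume, natural pozzolan; crushed granite is not used. Binding constraints: 28-day strength contribution and the natural pozzolan cap.
Optimal quantities: silica fume = 0.06494 kg, natural pozzolan = 2.5 kg.
Total cost: 0.776·0.06494 + 0.074·2.5 = 0.23539.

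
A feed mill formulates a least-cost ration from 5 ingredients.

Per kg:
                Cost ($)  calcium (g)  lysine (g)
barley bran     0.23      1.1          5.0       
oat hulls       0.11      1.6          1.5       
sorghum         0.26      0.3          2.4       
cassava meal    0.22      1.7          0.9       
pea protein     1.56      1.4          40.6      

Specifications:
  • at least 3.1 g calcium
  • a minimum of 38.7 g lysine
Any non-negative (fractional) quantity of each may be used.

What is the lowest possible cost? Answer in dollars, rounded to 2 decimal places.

This is a linear program. Let x1 = kg of barley bran, x2 = kg of oat hulls, x3 = kg of sorghum, x4 = kg of cassava meal, x5 = kg of pea protein.
Minimise 0.23x1 + 0.11x2 + 0.26x3 + 0.22x4 + 1.56x5 subject to:
  1.1x1 + 1.6x2 + 0.3x3 + 1.7x4 + 1.4x5 ≥ 3.1   (calcium)
  5x1 + 1.5x2 + 2.4x3 + 0.9x4 + 40.6x5 ≥ 38.7   (lysine)
  x1, x2, x3, x4, x5 ≥ 0.
The cheapest feasible vertex uses only oat hulls, pea protein; barley bran, sorghum, cassava meal are not used. The calcium and lysine requirements are met with equality.
Solving gives x2 = 1.14, x5 = 0.9111.
Hence cost = 0.11·1.14 + 1.56·0.9111 = $1.5467.

$1.55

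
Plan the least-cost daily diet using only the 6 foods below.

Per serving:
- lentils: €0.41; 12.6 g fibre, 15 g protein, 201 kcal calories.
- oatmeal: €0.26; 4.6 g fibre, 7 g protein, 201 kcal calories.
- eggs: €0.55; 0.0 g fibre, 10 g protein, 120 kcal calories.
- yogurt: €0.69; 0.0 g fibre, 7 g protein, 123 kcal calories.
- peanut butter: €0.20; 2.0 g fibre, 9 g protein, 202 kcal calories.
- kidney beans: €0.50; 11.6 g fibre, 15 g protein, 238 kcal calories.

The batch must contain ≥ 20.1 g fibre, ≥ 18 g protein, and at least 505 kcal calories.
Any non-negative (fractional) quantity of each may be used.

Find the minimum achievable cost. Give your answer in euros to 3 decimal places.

Let x1 = servings of lentils, x2 = servings of oatmeal, x3 = servings of eggs, x4 = servings of yogurt, x5 = servings of peanut butter, x6 = servings of kidney beans.
Minimize 0.41x1 + 0.26x2 + 0.55x3 + 0.69x4 + 0.2x5 + 0.5x6 with:
  12.6x1 + 4.6x2 + 2x5 + 11.6x6 ≥ 20.1   (fibre)
  15x1 + 7x2 + 10x3 + 7x4 + 9x5 + 15x6 ≥ 18   (protein)
  201x1 + 201x2 + 120x3 + 123x4 + 202x5 + 238x6 ≥ 505   (calories)
  x1, x2, x3, x4, x5, x6 ≥ 0.
The cheapest feasible vertex uses only lentils, peanut butter; oatmeal, eggs, yogurt, kidney beans are not used. The fibre and calories requirements are met with equality.
Solving gives x1 = 1.423, x5 = 1.084.
Cost = 0.41·1.423 + 0.2·1.084 = 0.80023.

€0.800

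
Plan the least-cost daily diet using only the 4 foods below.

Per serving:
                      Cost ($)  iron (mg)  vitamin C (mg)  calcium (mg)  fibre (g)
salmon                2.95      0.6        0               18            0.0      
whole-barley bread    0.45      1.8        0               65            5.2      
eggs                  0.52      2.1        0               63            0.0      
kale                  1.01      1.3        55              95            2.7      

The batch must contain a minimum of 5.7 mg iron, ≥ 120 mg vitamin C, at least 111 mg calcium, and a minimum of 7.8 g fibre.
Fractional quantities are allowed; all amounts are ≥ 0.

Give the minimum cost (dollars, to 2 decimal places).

$2.91

Let x1 = servings of salmon, x2 = servings of whole-barley bread, x3 = servings of eggs, x4 = servings of kale.
min 2.95x1 + 0.45x2 + 0.52x3 + 1.01x4 with:
  0.6x1 + 1.8x2 + 2.1x3 + 1.3x4 ≥ 5.7   (iron)
  55x4 ≥ 120   (vitamin C)
  18x1 + 65x2 + 63x3 + 95x4 ≥ 111   (calcium)
  5.2x2 + 2.7x4 ≥ 7.8   (fibre)
  x1, x2, x3, x4 ≥ 0.
The minimum-cost mix takes nothing from salmon — only whole-barley bread, eggs, kale. There the iron, vitamin C, fibre constraints are tight.
That vertex is x2 = 0.3671, x3 = 1.049, x4 = 2.182.
Total cost: 0.45·0.3671 + 0.52·1.049 + 1.01·2.182 = 2.9145.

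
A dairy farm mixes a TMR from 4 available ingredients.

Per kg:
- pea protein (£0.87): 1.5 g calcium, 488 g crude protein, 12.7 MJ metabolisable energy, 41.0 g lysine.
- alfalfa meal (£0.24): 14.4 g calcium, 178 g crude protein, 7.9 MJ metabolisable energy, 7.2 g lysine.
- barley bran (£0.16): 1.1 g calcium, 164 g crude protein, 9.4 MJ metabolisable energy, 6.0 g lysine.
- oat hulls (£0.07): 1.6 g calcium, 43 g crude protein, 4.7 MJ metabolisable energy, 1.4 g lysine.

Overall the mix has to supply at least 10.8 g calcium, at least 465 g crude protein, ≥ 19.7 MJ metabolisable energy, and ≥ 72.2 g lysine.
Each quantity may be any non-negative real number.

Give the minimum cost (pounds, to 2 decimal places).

Let x1 = kg of pea protein, x2 = kg of alfalfa meal, x3 = kg of barley bran, x4 = kg of oat hulls.
min 0.87x1 + 0.24x2 + 0.16x3 + 0.07x4 with:
  1.5x1 + 14.4x2 + 1.1x3 + 1.6x4 ≥ 10.8   (calcium)
  488x1 + 178x2 + 164x3 + 43x4 ≥ 465   (crude protein)
  12.7x1 + 7.9x2 + 9.4x3 + 4.7x4 ≥ 19.7   (metabolisable energy)
  41x1 + 7.2x2 + 6x3 + 1.4x4 ≥ 72.2   (lysine)
  x1, x2, x3, x4 ≥ 0.
The minimum-cost mix takes nothing from barley bran, oat hulls — only pea protein, alfalfa meal. The calcium and lysine requirements are met with equality.
So pea protein = 1.66 kg, alfalfa meal = 0.5771 kg.
Objective = 0.87·1.66 + 0.24·0.5771 = 1.5827.

£1.58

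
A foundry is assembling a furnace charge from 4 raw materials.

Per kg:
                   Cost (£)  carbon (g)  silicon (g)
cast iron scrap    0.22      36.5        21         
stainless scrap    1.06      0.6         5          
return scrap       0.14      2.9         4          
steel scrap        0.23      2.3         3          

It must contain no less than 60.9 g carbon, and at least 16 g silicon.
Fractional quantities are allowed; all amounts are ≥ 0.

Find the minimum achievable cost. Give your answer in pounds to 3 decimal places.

£0.367

This is a linear program. Let x1 = kg of cast iron scrap, x2 = kg of stainless scrap, x3 = kg of return scrap, x4 = kg of steel scrap.
Minimise 0.22x1 + 1.06x2 + 0.14x3 + 0.23x4 subject to:
  36.5x1 + 0.6x2 + 2.9x3 + 2.3x4 ≥ 60.9   (carbon)
  21x1 + 5x2 + 4x3 + 3x4 ≥ 16   (silicon)
  x1, x2, x3, x4 ≥ 0.
The minimum-cost mix takes nothing from stainless scrap, return scrap, steel scrap — only cast iron scrap. There the carbon constraint is tight.
Optimal quantities: cast iron scrap = 1.668 kg.
Total cost: 0.22·1.668 = 0.36696.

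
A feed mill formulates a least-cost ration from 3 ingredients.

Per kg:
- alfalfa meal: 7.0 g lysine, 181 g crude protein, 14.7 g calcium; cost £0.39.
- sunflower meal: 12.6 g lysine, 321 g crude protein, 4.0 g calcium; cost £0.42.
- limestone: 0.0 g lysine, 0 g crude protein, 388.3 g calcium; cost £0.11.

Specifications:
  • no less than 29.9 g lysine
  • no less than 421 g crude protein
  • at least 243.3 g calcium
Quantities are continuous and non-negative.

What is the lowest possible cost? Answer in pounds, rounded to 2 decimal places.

£1.06

Treat it as an LP. Let x1 = kg of alfalfa meal, x2 = kg of sunflower meal, x3 = kg of limestone.
Minimise 0.39x1 + 0.42x2 + 0.11x3 subject to:
  7x1 + 12.6x2 ≥ 29.9   (lysine)
  181x1 + 321x2 ≥ 421   (crude protein)
  14.7x1 + 4x2 + 388.3x3 ≥ 243.3   (calcium)
  x1, x2, x3 ≥ 0.
The optimal basis is {sunflower meal, limestone}; alfalfa meal drops out. There the lysine and calcium constraints are tight.
So sunflower meal = 2.373 kg, limestone = 0.6021 kg.
Cost = 0.42·2.373 + 0.11·0.6021 = 1.0629.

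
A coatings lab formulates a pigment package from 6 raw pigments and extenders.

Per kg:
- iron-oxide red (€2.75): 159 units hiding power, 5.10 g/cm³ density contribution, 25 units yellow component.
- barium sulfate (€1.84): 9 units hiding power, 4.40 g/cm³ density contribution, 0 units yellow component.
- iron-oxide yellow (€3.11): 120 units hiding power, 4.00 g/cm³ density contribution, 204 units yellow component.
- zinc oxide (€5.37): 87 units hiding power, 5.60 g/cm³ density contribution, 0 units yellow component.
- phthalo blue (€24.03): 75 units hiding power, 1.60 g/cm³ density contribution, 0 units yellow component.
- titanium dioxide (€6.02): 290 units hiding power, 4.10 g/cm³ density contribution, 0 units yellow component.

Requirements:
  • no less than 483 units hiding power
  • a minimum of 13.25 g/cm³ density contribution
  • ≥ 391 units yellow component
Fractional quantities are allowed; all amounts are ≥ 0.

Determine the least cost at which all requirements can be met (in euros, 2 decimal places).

Treat it as an LP. Let x1 = kg of iron-oxide red, x2 = kg of barium sulfate, x3 = kg of iron-oxide yellow, x4 = kg of zinc oxide, x5 = kg of phthalo blue, x6 = kg of titanium dioxide.
Minimise 2.75x1 + 1.84x2 + 3.11x3 + 5.37x4 + 24.03x5 + 6.02x6 with:
  159x1 + 9x2 + 120x3 + 87x4 + 75x5 + 290x6 ≥ 483   (hiding power)
  5.1x1 + 4.4x2 + 4x3 + 5.6x4 + 1.6x5 + 4.1x6 ≥ 13.25   (density contribution)
  25x1 + 204x3 ≥ 391   (yellow component)
  x1, x2, x3, x4, x5, x6 ≥ 0.
The minimum-cost mix takes nothing from barium sulfate, zinc oxide, phthalo blue, titanium dioxide — only iron-oxide red, iron-oxide yellow. There the hiding power and yellow component constraints are tight.
Solving gives x1 = 1.753, x3 = 1.702.
Cost = 2.75·1.753 + 3.11·1.702 = 10.1140.

€10.11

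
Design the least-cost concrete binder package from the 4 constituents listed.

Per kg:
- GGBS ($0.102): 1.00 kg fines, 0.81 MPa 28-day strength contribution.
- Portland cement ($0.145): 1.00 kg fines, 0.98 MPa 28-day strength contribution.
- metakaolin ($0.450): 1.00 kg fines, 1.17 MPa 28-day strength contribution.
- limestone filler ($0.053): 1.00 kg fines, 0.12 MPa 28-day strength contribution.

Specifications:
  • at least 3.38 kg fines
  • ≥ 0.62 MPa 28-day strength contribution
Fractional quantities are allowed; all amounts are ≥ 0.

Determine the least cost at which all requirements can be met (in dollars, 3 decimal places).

$0.194

Treat it as an LP. Let x1 = kg of GGBS, x2 = kg of Portland cement, x3 = kg of metakaolin, x4 = kg of limestone filler.
min 0.102x1 + 0.145x2 + 0.45x3 + 0.053x4 subject to:
  1x1 + 1x2 + 1x3 + 1x4 ≥ 3.38   (fines)
  0.81x1 + 0.98x2 + 1.17x3 + 0.12x4 ≥ 0.62   (28-day strength contribution)
  x1, x2, x3, x4 ≥ 0.
The cheapest feasible vertex uses only GGBS, limestone filler; Portland cement, metakaolin are not used. Binding constraints: fines and 28-day strength contribution.
Solving gives x1 = 0.3107, x4 = 3.069.
Hence cost = 0.102·0.3107 + 0.053·3.069 = $0.19435.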